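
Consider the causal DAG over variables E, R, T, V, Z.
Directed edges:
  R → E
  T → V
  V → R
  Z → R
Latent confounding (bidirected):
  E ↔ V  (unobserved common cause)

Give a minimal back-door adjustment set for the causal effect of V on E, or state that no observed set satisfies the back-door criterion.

V→E: no observed back-door set.

desc(V)\{V}={E,R}; candidates ⊆ {T,Z}.
V↔E: latent back-door arc(s) into V.
size 0: {}; under {} V still reaches {E,T} ∋ E.
size 1: {T}, {Z}; under {T} V still reaches {E} ∋ E.
size 2: {T,Z}; under {T,Z} V still reaches {E} ∋ E.
V↔E cannot be blocked by any observed set — no back-door set.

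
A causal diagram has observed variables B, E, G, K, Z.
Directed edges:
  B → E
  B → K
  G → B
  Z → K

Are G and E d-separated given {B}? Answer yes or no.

Bayes-Ball from G | {B} reaches ∅.
E ∉ reach(G|{B}) ⇒ G ⊥ E | {B}.

Yes — G ⊥ E | {B}.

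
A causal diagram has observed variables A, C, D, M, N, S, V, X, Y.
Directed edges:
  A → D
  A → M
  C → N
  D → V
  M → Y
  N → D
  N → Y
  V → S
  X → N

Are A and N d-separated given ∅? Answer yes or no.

Yes — A ⊥ N | ∅.

Bayes-Ball from A | ∅ reaches {D,M,S,V,Y}.
N ∉ reach(A|∅) ⇒ A ⊥ N | ∅.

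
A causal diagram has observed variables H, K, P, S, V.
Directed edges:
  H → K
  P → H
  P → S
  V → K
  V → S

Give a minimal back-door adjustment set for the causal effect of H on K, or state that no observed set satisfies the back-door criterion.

H→K: minimal back-door set ∅.

desc(H)\{H}={K}; candidates ⊆ {P,S,V}.
∅: H⊥K given ∅ in G with H→· removed — back-door holds.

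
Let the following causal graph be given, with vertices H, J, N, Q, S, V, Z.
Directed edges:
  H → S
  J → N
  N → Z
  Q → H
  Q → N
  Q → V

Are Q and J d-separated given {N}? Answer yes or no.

No — Q and J are d-connected given {N}.

Bayes-Ball from Q | {N} reaches {H,J,S,V}.
J ∈ reach(Q|{N}) ⇒ Q ⊥̸ J | {N}.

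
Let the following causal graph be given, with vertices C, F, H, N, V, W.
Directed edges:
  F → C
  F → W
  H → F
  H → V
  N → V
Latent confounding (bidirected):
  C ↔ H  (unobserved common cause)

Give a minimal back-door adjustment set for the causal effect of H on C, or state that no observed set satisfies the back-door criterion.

desc(H)\{H}={C,F,V,W}; candidates ⊆ {N}.
H↔C: latent back-door arc(s) into H.
size 0: {}; under {} H still reaches {C} ∋ C.
size 1: {N}; under {N} H still reaches {C} ∋ C.
H↔C cannot be blocked by any observed set — no back-door set.

H→C: no observed back-door set.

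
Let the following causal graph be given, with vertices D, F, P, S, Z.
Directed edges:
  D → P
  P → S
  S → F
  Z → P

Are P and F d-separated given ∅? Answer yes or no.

Bayes-Ball from P | ∅ reaches {D,F,S,Z}.
F ∈ reach(P|∅) ⇒ P ⊥̸ F | ∅.

No — P and F are d-connected given ∅.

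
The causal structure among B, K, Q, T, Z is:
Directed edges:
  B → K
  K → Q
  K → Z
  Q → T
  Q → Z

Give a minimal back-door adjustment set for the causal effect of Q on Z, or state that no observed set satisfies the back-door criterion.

Q→Z: minimal back-door set {K}.

desc(Q)\{Q}={T,Z}; candidates ⊆ {B,K}.
size 0: {}; under {} Q still reaches {B,K,Z} ∋ Z.
{K}: Q⊥Z given {K} in G with Q→· removed — back-door holds.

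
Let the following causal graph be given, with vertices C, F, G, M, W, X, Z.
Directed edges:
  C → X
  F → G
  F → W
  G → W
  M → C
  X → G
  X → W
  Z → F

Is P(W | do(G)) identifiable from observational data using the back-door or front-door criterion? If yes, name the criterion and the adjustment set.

desc(G)\{G}={W}; candidates ⊆ {C,F,M,X,Z}.
size 0: {}; under {} G still reaches {C,F,M,W,X,Z} ∋ W.
size 1: {C}, {F}, {M} …(+2); under {C} G still reaches {F,W,X,Z} ∋ W.
{F,X}: G⊥W given {F,X} in G with G→· removed — back-door holds.
P(W|do(G)) = Σ_{F,X} P(W|G,F,X)·P(F,X).

P(W|do(G)): backdoor, adjust for {F, X}.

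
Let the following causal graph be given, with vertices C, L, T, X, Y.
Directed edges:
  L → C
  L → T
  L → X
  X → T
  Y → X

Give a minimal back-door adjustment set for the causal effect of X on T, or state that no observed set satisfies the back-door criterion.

X→T: minimal back-door set {L}.

desc(X)\{X}={T}; candidates ⊆ {C,L,Y}.
size 0: {}; under {} X still reaches {C,L,T,Y} ∋ T.
{L}: X⊥T given {L} in G with X→· removed — back-door holds.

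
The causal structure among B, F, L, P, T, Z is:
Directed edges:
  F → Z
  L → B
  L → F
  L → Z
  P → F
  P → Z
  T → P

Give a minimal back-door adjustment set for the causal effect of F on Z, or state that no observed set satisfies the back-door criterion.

desc(F)\{F}={Z}; candidates ⊆ {B,L,P,T}.
size 0: {}; under {} F still reaches {B,L,P,T,Z} ∋ Z.
size 1: {B}, {L}, {P} …(+1); under {B} F still reaches {L,P,T,Z} ∋ Z.
{L,P}: F⊥Z given {L,P} in G with F→· removed — back-door holds.

F→Z: minimal back-door set {L, P}.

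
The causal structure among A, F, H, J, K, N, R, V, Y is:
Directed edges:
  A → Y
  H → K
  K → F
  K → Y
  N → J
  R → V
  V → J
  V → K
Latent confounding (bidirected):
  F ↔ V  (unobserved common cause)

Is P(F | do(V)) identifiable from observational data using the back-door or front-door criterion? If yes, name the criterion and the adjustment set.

P(F|do(V)): frontdoor, adjust for {K}.

desc(V)\{V}={F,J,K,Y}; candidates ⊆ {A,H,N,R}.
V↔F: latent back-door arc(s) into V.
size 0: {}; under {} V still reaches {F,R} ∋ F.
size 1: {A}, {H}, {N} …(+1); under {A} V still reaches {F,R} ∋ F.
size 2: {A,H}, {A,N}, {A,R} …(+3); under {A,H} V still reaches {F,R} ∋ F.
V↔F cannot be blocked by any observed set — no back-door set.
{K}: (i) intercepts every directed V→F path; (ii) no back-door V→{K}; (iii) {V} blocks every back-door {K}→F. Front-door holds.
P(F|do(V)) = Σ_{K} P(K|V) Σ_{V'} P(F|K,V')P(V').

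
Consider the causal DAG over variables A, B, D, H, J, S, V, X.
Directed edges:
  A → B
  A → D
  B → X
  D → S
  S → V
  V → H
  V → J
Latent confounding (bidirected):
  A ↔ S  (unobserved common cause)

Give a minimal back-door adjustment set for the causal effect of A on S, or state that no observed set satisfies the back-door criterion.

desc(A)\{A}={B,D,H,J,S,V,X}; candidates ⊆ {—}.
A↔S: latent back-door arc(s) into A.
size 0: {}; under {} A still reaches {H,J,S,V} ∋ S.
A↔S cannot be blocked by any observed set — no back-door set.

A→S: no observed back-door set.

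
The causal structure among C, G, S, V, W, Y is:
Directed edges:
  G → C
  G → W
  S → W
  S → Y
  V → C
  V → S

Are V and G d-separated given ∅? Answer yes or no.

Bayes-Ball from V | ∅ reaches {C,S,W,Y}.
G ∉ reach(V|∅) ⇒ V ⊥ G | ∅.

Yes — V ⊥ G | ∅.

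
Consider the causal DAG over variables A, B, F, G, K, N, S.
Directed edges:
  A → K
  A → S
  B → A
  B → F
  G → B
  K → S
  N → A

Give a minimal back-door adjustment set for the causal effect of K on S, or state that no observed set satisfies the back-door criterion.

desc(K)\{K}={S}; candidates ⊆ {A,B,F,G,N}.
size 0: {}; under {} K still reaches {A,B,F,G,N,S} ∋ S.
{A}: K⊥S given {A} in G with K→· removed — back-door holds.

K→S: minimal back-door set {A}.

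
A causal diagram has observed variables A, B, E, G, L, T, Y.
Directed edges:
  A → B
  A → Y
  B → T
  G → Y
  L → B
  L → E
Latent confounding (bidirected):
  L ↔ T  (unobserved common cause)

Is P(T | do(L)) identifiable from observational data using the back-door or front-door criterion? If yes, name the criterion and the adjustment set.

desc(L)\{L}={B,E,T}; candidates ⊆ {A,G,Y}.
L↔T: latent back-door arc(s) into L.
size 0: {}; under {} L still reaches {T} ∋ T.
size 1: {A}, {G}, {Y}; under {A} L still reaches {T} ∋ T.
size 2: {A,G}, {A,Y}, {G,Y}; under {A,G} L still reaches {T} ∋ T.
L↔T cannot be blocked by any observed set — no back-door set.
{B}: (i) intercepts every directed L→T path; (ii) no back-door L→{B}; (iii) {L} blocks every back-door {B}→T. Front-door holds.
P(T|do(L)) = Σ_{B} P(B|L) Σ_{L'} P(T|B,L')P(L').

P(T|do(L)): frontdoor, adjust for {B}.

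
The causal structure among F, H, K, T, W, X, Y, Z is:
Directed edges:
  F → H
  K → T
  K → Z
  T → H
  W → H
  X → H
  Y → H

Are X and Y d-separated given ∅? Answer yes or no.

Bayes-Ball from X | ∅ reaches {H}.
Y ∉ reach(X|∅) ⇒ X ⊥ Y | ∅.

Yes — X ⊥ Y | ∅.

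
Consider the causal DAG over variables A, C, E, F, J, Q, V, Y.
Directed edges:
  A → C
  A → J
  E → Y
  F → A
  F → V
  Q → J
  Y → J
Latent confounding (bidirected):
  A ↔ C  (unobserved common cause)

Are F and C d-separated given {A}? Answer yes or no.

No — F and C are d-connected given {A}.

Bayes-Ball from F | {A} reaches {C,V}.
C ∈ reach(F|{A}) ⇒ F ⊥̸ C | {A}.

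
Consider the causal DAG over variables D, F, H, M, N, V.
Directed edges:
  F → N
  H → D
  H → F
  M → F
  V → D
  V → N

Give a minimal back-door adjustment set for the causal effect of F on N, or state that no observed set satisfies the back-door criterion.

F→N: minimal back-door set ∅.

desc(F)\{F}={N}; candidates ⊆ {D,H,M,V}.
∅: F⊥N given ∅ in G with F→· removed — back-door holds.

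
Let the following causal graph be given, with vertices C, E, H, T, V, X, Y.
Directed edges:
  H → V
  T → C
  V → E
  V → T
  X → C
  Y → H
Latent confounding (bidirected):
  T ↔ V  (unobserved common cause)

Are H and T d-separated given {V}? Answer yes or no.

No — H and T are d-connected given {V}.

Bayes-Ball from H | {V} reaches {C,T,Y}.
T ∈ reach(H|{V}) ⇒ H ⊥̸ T | {V}.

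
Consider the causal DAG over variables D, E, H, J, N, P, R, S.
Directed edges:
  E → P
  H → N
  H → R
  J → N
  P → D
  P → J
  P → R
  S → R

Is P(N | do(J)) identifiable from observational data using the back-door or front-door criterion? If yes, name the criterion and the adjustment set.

P(N|do(J)): backdoor, adjust for ∅.

desc(J)\{J}={N}; candidates ⊆ {D,E,H,P,R,S}.
∅: J⊥N given ∅ in G with J→· removed — back-door holds.
P(N|do(J)) = P(N|J) — no adjustment needed.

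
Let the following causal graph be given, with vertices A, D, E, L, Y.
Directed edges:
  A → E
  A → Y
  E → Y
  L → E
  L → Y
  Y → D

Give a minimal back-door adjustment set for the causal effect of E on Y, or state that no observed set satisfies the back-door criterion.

desc(E)\{E}={D,Y}; candidates ⊆ {A,L}.
size 0: {}; under {} E still reaches {A,D,L,Y} ∋ Y.
size 1: {A}, {L}; under {A} E still reaches {D,L,Y} ∋ Y.
{A,L}: E⊥Y given {A,L} in G with E→· removed — back-door holds.

E→Y: minimal back-door set {A, L}.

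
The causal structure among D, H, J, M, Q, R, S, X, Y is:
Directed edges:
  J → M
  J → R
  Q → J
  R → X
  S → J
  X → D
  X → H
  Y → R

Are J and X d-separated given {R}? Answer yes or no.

Yes — J ⊥ X | {R}.

Bayes-Ball from J | {R} reaches {M,Q,S,Y}.
X ∉ reach(J|{R}) ⇒ J ⊥ X | {R}.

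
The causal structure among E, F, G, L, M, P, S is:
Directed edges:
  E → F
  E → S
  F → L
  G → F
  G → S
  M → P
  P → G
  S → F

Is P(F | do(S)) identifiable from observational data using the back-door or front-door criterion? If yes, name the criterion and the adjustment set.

P(F|do(S)): backdoor, adjust for {E, G}.

desc(S)\{S}={F,L}; candidates ⊆ {E,G,M,P}.
size 0: {}; under {} S still reaches {E,F,G,L,M,P} ∋ F.
size 1: {E}, {G}, {M} …(+1); under {E} S still reaches {F,G,L,M,P} ∋ F.
{E,G}: S⊥F given {E,G} in G with S→· removed — back-door holds.
P(F|do(S)) = Σ_{E,G} P(F|S,E,G)·P(E,G).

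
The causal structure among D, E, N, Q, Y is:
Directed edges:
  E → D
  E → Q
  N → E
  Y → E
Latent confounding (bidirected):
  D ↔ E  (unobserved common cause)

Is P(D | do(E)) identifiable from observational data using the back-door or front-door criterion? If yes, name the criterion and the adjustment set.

P(D|do(E)): not identifiable (no BD/FD set).

desc(E)\{E}={D,Q}; candidates ⊆ {N,Y}.
E↔D: latent back-door arc(s) into E.
size 0: {}; under {} E still reaches {D,N,Y} ∋ D.
size 1: {N}, {Y}; under {N} E still reaches {D,Y} ∋ D.
size 2: {N,Y}; under {N,Y} E still reaches {D} ∋ D.
E↔D cannot be blocked by any observed set — no back-door set.
No mediator lies on a directed E→…→D path.
Neither criterion identifies P(D|do(E)) in this graph.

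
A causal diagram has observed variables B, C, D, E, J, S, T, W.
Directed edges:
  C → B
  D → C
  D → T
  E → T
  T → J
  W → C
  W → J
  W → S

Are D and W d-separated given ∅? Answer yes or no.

Yes — D ⊥ W | ∅.

Bayes-Ball from D | ∅ reaches {B,C,J,T}.
W ∉ reach(D|∅) ⇒ D ⊥ W | ∅.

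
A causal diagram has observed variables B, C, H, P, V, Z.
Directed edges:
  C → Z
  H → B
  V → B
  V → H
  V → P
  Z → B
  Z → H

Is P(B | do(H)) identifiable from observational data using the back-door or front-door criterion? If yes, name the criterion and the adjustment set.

P(B|do(H)): backdoor, adjust for {V, Z}.

desc(H)\{H}={B}; candidates ⊆ {C,P,V,Z}.
size 0: {}; under {} H still reaches {B,C,P,V,Z} ∋ B.
size 1: {C}, {P}, {V} …(+1); under {C} H still reaches {B,P,V,Z} ∋ B.
{V,Z}: H⊥B given {V,Z} in G with H→· removed — back-door holds.
P(B|do(H)) = Σ_{V,Z} P(B|H,V,Z)·P(V,Z).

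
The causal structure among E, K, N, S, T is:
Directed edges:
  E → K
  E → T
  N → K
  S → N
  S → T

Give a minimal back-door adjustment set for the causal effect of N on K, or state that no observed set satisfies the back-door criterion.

N→K: minimal back-door set ∅.

desc(N)\{N}={K}; candidates ⊆ {E,S,T}.
∅: N⊥K given ∅ in G with N→· removed — back-door holds.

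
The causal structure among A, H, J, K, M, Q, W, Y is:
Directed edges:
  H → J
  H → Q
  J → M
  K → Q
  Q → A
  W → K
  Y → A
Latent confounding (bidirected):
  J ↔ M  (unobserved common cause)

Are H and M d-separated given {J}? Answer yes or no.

Bayes-Ball from H | {J} reaches {A,M,Q}.
M ∈ reach(H|{J}) ⇒ H ⊥̸ M | {J}.

No — H and M are d-connected given {J}.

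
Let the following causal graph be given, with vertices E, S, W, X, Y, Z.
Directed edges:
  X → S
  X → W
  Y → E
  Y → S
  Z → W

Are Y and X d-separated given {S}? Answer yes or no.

Bayes-Ball from Y | {S} reaches {E,W,X}.
X ∈ reach(Y|{S}) ⇒ Y ⊥̸ X | {S}.

No — Y and X are d-connected given {S}.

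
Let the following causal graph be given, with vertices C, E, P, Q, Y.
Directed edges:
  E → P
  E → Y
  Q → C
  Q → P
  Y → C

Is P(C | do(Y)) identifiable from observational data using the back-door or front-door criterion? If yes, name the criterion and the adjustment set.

desc(Y)\{Y}={C}; candidates ⊆ {E,P,Q}.
∅: Y⊥C given ∅ in G with Y→· removed — back-door holds.
P(C|do(Y)) = P(C|Y) — no adjustment needed.

P(C|do(Y)): backdoor, adjust for ∅.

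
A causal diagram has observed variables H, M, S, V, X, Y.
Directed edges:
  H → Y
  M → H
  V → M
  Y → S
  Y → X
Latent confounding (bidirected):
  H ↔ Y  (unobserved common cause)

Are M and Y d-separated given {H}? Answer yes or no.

No — M and Y are d-connected given {H}.

Bayes-Ball from M | {H} reaches {S,V,X,Y}.
Y ∈ reach(M|{H}) ⇒ M ⊥̸ Y | {H}.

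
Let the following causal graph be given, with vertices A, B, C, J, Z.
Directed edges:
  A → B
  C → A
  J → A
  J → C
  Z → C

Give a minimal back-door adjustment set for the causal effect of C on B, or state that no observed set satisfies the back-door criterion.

C→B: minimal back-door set {J}.

desc(C)\{C}={A,B}; candidates ⊆ {J,Z}.
size 0: {}; under {} C still reaches {A,B,J,Z} ∋ B.
{J}: C⊥B given {J} in G with C→· removed — back-door holds.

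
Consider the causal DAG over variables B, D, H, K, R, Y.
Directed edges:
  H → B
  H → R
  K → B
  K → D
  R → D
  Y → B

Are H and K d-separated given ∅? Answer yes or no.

Bayes-Ball from H | ∅ reaches {B,D,R}.
K ∉ reach(H|∅) ⇒ H ⊥ K | ∅.

Yes — H ⊥ K | ∅.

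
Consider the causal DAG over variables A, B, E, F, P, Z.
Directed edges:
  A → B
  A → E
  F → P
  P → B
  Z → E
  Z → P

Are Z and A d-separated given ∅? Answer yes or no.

Yes — Z ⊥ A | ∅.

Bayes-Ball from Z | ∅ reaches {B,E,P}.
A ∉ reach(Z|∅) ⇒ Z ⊥ A | ∅.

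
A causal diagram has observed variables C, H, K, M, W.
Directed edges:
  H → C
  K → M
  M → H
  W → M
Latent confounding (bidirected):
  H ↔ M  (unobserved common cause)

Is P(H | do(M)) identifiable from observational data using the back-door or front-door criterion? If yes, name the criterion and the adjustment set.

P(H|do(M)): not identifiable (no BD/FD set).

desc(M)\{M}={C,H}; candidates ⊆ {K,W}.
M↔H: latent back-door arc(s) into M.
size 0: {}; under {} M still reaches {C,H,K,W} ∋ H.
size 1: {K}, {W}; under {K} M still reaches {C,H,W} ∋ H.
size 2: {K,W}; under {K,W} M still reaches {C,H} ∋ H.
M↔H cannot be blocked by any observed set — no back-door set.
No mediator lies on a directed M→…→H path.
Neither criterion identifies P(H|do(M)) in this graph.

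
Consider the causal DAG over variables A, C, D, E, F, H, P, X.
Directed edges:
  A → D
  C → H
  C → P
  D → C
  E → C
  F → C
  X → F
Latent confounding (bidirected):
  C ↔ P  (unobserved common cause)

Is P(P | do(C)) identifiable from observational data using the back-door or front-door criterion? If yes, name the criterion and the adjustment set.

desc(C)\{C}={H,P}; candidates ⊆ {A,D,E,F,X}.
C↔P: latent back-door arc(s) into C.
size 0: {}; under {} C still reaches {A,D,E,F,P,X} ∋ P.
size 1: {A}, {D}, {E} …(+2); under {A} C still reaches {D,E,F,P,X} ∋ P.
size 2: {A,D}, {A,E}, {A,F} …(+7); under {A,D} C still reaches {E,F,P,X} ∋ P.
C↔P cannot be blocked by any observed set — no back-door set.
No mediator lies on a directed C→…→P path.
Neither criterion identifies P(P|do(C)) in this graph.

P(P|do(C)): not identifiable (no BD/FD set).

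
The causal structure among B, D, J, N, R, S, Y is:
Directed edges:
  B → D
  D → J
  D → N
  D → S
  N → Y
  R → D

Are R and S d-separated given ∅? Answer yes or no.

Bayes-Ball from R | ∅ reaches {D,J,N,S,Y}.
S ∈ reach(R|∅) ⇒ R ⊥̸ S | ∅.

No — R and S are d-connected given ∅.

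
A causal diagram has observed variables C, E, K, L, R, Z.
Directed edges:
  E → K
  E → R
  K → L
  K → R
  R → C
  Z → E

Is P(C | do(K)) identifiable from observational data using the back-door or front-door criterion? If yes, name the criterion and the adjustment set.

desc(K)\{K}={C,L,R}; candidates ⊆ {E,Z}.
size 0: {}; under {} K still reaches {C,E,R,Z} ∋ C.
{E}: K⊥C given {E} in G with K→· removed — back-door holds.
P(C|do(K)) = Σ_{E} P(C|K,E)·P(E).

P(C|do(K)): backdoor, adjust for {E}.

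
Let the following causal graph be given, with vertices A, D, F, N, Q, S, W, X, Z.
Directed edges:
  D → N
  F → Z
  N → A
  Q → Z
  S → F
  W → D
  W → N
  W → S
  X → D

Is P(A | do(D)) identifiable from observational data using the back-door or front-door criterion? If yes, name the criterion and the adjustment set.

desc(D)\{D}={A,N}; candidates ⊆ {F,Q,S,W,X,Z}.
size 0: {}; under {} D still reaches {A,F,N,S,W,X,Z} ∋ A.
{W}: D⊥A given {W} in G with D→· removed — back-door holds.
P(A|do(D)) = Σ_{W} P(A|D,W)·P(W).

P(A|do(D)): backdoor, adjust for {W}.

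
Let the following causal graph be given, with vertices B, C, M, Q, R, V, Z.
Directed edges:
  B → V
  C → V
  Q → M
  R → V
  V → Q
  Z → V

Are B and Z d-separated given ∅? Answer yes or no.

Bayes-Ball from B | ∅ reaches {M,Q,V}.
Z ∉ reach(B|∅) ⇒ B ⊥ Z | ∅.

Yes — B ⊥ Z | ∅.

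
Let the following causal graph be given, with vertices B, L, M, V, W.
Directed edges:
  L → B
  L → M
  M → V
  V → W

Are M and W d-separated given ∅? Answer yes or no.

Bayes-Ball from M | ∅ reaches {B,L,V,W}.
W ∈ reach(M|∅) ⇒ M ⊥̸ W | ∅.

No — M and W are d-connected given ∅.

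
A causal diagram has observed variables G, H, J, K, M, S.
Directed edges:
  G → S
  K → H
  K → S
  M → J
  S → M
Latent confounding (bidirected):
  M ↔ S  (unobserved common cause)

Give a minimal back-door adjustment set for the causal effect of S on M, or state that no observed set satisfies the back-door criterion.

desc(S)\{S}={J,M}; candidates ⊆ {G,H,K}.
S↔M: latent back-door arc(s) into S.
size 0: {}; under {} S still reaches {G,H,J,K,M} ∋ M.
size 1: {G}, {H}, {K}; under {G} S still reaches {H,J,K,M} ∋ M.
size 2: {G,H}, {G,K}, {H,K}; under {G,H} S still reaches {J,K,M} ∋ M.
S↔M cannot be blocked by any observed set — no back-door set.

S→M: no observed back-door set.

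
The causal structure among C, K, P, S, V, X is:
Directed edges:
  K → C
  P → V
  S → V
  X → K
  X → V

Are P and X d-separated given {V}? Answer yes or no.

No — P and X are d-connected given {V}.

Bayes-Ball from P | {V} reaches {C,K,S,X}.
X ∈ reach(P|{V}) ⇒ P ⊥̸ X | {V}.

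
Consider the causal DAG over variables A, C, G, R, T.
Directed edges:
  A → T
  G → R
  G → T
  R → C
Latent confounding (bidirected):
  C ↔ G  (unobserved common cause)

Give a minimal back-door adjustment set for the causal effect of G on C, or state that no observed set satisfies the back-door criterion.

G→C: no observed back-door set.

desc(G)\{G}={C,R,T}; candidates ⊆ {A}.
G↔C: latent back-door arc(s) into G.
size 0: {}; under {} G still reaches {C} ∋ C.
size 1: {A}; under {A} G still reaches {C} ∋ C.
G↔C cannot be blocked by any observed set — no back-door set.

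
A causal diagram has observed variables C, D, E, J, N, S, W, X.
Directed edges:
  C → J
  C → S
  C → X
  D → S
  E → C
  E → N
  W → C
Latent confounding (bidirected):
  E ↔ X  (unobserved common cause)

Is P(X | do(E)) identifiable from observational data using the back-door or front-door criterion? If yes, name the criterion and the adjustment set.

desc(E)\{E}={C,J,N,S,X}; candidates ⊆ {D,W}.
E↔X: latent back-door arc(s) into E.
size 0: {}; under {} E still reaches {X} ∋ X.
size 1: {D}, {W}; under {D} E still reaches {X} ∋ X.
size 2: {D,W}; under {D,W} E still reaches {X} ∋ X.
E↔X cannot be blocked by any observed set — no back-door set.
{C}: (i) intercepts every directed E→X path; (ii) no back-door E→{C}; (iii) {E} blocks every back-door {C}→X. Front-door holds.
P(X|do(E)) = Σ_{C} P(C|E) Σ_{E'} P(X|C,E')P(E').

P(X|do(E)): frontdoor, adjust for {C}.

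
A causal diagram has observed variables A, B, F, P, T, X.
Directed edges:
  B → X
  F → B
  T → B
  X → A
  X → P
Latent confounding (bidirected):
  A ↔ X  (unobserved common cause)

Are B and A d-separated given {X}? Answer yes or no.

No — B and A are d-connected given {X}.

Bayes-Ball from B | {X} reaches {A,F,T}.
A ∈ reach(B|{X}) ⇒ B ⊥̸ A | {X}.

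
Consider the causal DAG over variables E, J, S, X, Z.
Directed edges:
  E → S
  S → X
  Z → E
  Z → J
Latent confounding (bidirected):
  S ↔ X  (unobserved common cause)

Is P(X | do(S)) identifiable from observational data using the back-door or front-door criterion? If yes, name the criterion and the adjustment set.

desc(S)\{S}={X}; candidates ⊆ {E,J,Z}.
S↔X: latent back-door arc(s) into S.
size 0: {}; under {} S still reaches {E,J,X,Z} ∋ X.
size 1: {E}, {J}, {Z}; under {E} S still reaches {X} ∋ X.
size 2: {E,J}, {E,Z}, {J,Z}; under {E,J} S still reaches {X} ∋ X.
S↔X cannot be blocked by any observed set — no back-door set.
No mediator lies on a directed S→…→X path.
Neither criterion identifies P(X|do(S)) in this graph.

P(X|do(S)): not identifiable (no BD/FD set).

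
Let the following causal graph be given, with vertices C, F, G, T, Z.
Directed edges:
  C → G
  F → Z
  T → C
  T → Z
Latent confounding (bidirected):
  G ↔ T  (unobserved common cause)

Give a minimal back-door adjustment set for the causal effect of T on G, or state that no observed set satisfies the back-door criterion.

T→G: no observed back-door set.

desc(T)\{T}={C,G,Z}; candidates ⊆ {F}.
T↔G: latent back-door arc(s) into T.
size 0: {}; under {} T still reaches {G} ∋ G.
size 1: {F}; under {F} T still reaches {G} ∋ G.
T↔G cannot be blocked by any observed set — no back-door set.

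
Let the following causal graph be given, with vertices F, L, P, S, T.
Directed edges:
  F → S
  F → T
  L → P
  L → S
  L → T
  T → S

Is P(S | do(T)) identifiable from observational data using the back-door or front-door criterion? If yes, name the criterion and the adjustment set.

P(S|do(T)): backdoor, adjust for {F, L}.

desc(T)\{T}={S}; candidates ⊆ {F,L,P}.
size 0: {}; under {} T still reaches {F,L,P,S} ∋ S.
size 1: {F}, {L}, {P}; under {F} T still reaches {L,P,S} ∋ S.
{F,L}: T⊥S given {F,L} in G with T→· removed — back-door holds.
P(S|do(T)) = Σ_{F,L} P(S|T,F,L)·P(F,L).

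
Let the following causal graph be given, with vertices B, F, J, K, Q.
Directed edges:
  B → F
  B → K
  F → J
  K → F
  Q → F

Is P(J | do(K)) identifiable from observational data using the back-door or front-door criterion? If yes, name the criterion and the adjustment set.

P(J|do(K)): backdoor, adjust for {B}.

desc(K)\{K}={F,J}; candidates ⊆ {B,Q}.
size 0: {}; under {} K still reaches {B,F,J} ∋ J.
{B}: K⊥J given {B} in G with K→· removed — back-door holds.
P(J|do(K)) = Σ_{B} P(J|K,B)·P(B).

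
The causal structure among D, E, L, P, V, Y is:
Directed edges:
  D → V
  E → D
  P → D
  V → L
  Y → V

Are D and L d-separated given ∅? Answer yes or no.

No — D and L are d-connected given ∅.

Bayes-Ball from D | ∅ reaches {E,L,P,V}.
L ∈ reach(D|∅) ⇒ D ⊥̸ L | ∅.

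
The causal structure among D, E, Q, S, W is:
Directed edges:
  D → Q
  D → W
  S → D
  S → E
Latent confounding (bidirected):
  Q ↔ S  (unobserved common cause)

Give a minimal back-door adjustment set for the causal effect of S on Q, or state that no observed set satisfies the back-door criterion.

desc(S)\{S}={D,E,Q,W}; candidates ⊆ {—}.
S↔Q: latent back-door arc(s) into S.
size 0: {}; under {} S still reaches {Q} ∋ Q.
S↔Q cannot be blocked by any observed set — no back-door set.

S→Q: no observed back-door set.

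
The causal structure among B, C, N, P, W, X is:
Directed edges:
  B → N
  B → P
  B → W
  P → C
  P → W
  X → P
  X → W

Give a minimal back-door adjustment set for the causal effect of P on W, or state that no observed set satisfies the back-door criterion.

desc(P)\{P}={C,W}; candidates ⊆ {B,N,X}.
size 0: {}; under {} P still reaches {B,N,W,X} ∋ W.
size 1: {B}, {N}, {X}; under {B} P still reaches {W,X} ∋ W.
{B,X}: P⊥W given {B,X} in G with P→· removed — back-door holds.

P→W: minimal back-door set {B, X}.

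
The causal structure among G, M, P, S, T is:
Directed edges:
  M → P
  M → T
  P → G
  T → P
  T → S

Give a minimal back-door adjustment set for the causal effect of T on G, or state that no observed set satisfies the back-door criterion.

desc(T)\{T}={G,P,S}; candidates ⊆ {M}.
size 0: {}; under {} T still reaches {G,M,P} ∋ G.
{M}: T⊥G given {M} in G with T→· removed — back-door holds.

T→G: minimal back-door set {M}.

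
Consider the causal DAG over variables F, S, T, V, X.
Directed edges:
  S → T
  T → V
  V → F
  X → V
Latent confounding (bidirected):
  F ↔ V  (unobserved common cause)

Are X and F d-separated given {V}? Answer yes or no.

No — X and F are d-connected given {V}.

Bayes-Ball from X | {V} reaches {F,S,T}.
F ∈ reach(X|{V}) ⇒ X ⊥̸ F | {V}.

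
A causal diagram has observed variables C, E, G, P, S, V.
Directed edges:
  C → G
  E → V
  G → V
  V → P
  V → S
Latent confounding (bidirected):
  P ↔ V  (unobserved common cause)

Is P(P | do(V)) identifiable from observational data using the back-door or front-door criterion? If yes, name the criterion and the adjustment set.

desc(V)\{V}={P,S}; candidates ⊆ {C,E,G}.
V↔P: latent back-door arc(s) into V.
size 0: {}; under {} V still reaches {C,E,G,P} ∋ P.
size 1: {C}, {E}, {G}; under {C} V still reaches {E,G,P} ∋ P.
size 2: {C,E}, {C,G}, {E,G}; under {C,E} V still reaches {G,P} ∋ P.
V↔P cannot be blocked by any observed set — no back-door set.
No mediator lies on a directed V→…→P path.
Neither criterion identifies P(P|do(V)) in this graph.

P(P|do(V)): not identifiable (no BD/FD set).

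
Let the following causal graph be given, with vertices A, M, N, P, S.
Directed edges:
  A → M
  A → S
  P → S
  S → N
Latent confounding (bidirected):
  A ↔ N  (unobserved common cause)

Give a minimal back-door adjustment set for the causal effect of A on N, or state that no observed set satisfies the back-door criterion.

desc(A)\{A}={M,N,S}; candidates ⊆ {P}.
A↔N: latent back-door arc(s) into A.
size 0: {}; under {} A still reaches {N} ∋ N.
size 1: {P}; under {P} A still reaches {N} ∋ N.
A↔N cannot be blocked by any observed set — no back-door set.

A→N: no observed back-door set.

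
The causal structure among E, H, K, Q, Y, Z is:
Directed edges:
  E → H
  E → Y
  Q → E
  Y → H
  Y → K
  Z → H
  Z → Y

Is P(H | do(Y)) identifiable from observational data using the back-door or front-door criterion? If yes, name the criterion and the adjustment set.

desc(Y)\{Y}={H,K}; candidates ⊆ {E,Q,Z}.
size 0: {}; under {} Y still reaches {E,H,Q,Z} ∋ H.
size 1: {E}, {Q}, {Z}; under {E} Y still reaches {H,Z} ∋ H.
{E,Z}: Y⊥H given {E,Z} in G with Y→· removed — back-door holds.
P(H|do(Y)) = Σ_{E,Z} P(H|Y,E,Z)·P(E,Z).

P(H|do(Y)): backdoor, adjust for {E, Z}.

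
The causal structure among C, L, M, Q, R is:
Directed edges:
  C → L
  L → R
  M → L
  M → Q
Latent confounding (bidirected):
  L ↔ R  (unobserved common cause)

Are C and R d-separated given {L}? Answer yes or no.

Bayes-Ball from C | {L} reaches {M,Q,R}.
R ∈ reach(C|{L}) ⇒ C ⊥̸ R | {L}.

No — C and R are d-connected given {L}.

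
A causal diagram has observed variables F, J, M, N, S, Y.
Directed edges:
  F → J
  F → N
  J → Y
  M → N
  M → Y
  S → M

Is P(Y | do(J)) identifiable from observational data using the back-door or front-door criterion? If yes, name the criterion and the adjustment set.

desc(J)\{J}={Y}; candidates ⊆ {F,M,N,S}.
∅: J⊥Y given ∅ in G with J→· removed — back-door holds.
P(Y|do(J)) = P(Y|J) — no adjustment needed.

P(Y|do(J)): backdoor, adjust for ∅.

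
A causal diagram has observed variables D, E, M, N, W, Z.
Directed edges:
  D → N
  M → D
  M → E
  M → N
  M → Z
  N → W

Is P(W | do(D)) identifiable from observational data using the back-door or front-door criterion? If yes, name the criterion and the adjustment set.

P(W|do(D)): backdoor, adjust for {M}.

desc(D)\{D}={N,W}; candidates ⊆ {E,M,Z}.
size 0: {}; under {} D still reaches {E,M,N,W,Z} ∋ W.
{M}: D⊥W given {M} in G with D→· removed — back-door holds.
P(W|do(D)) = Σ_{M} P(W|D,M)·P(M).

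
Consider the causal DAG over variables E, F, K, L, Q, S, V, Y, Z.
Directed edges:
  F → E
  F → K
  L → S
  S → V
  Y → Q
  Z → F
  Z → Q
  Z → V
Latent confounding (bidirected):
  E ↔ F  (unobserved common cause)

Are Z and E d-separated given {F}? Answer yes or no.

Bayes-Ball from Z | {F} reaches {E,Q,V}.
E ∈ reach(Z|{F}) ⇒ Z ⊥̸ E | {F}.

No — Z and E are d-connected given {F}.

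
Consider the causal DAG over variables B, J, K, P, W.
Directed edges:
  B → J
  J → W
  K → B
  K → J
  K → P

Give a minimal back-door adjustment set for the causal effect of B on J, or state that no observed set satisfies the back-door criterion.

desc(B)\{B}={J,W}; candidates ⊆ {K,P}.
size 0: {}; under {} B still reaches {J,K,P,W} ∋ J.
{K}: B⊥J given {K} in G with B→· removed — back-door holds.

B→J: minimal back-door set {K}.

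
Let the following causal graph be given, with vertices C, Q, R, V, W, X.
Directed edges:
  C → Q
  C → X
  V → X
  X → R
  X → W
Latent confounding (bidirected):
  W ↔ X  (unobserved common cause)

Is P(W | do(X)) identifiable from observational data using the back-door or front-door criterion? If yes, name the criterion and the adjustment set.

desc(X)\{X}={R,W}; candidates ⊆ {C,Q,V}.
X↔W: latent back-door arc(s) into X.
size 0: {}; under {} X still reaches {C,Q,V,W} ∋ W.
size 1: {C}, {Q}, {V}; under {C} X still reaches {V,W} ∋ W.
size 2: {C,Q}, {C,V}, {Q,V}; under {C,Q} X still reaches {V,W} ∋ W.
X↔W cannot be blocked by any observed set — no back-door set.
No mediator lies on a directed X→…→W path.
Neither criterion identifies P(W|do(X)) in this graph.

P(W|do(X)): not identifiable (no BD/FD set).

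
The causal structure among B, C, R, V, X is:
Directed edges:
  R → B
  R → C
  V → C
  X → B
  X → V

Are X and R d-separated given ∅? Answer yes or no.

Yes — X ⊥ R | ∅.

Bayes-Ball from X | ∅ reaches {B,C,V}.
R ∉ reach(X|∅) ⇒ X ⊥ R | ∅.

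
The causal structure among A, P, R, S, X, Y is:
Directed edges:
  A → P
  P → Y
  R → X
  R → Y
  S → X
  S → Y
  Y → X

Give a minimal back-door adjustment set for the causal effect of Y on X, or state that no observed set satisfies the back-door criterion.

Y→X: minimal back-door set {R, S}.

desc(Y)\{Y}={X}; candidates ⊆ {A,P,R,S}.
size 0: {}; under {} Y still reaches {A,P,R,S,X} ∋ X.
size 1: {A}, {P}, {R} …(+1); under {A} Y still reaches {P,R,S,X} ∋ X.
{R,S}: Y⊥X given {R,S} in G with Y→· removed — back-door holds.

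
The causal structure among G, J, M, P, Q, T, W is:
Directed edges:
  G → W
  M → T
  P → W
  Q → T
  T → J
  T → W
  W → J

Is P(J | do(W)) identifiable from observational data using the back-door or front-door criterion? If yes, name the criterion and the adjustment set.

desc(W)\{W}={J}; candidates ⊆ {G,M,P,Q,T}.
size 0: {}; under {} W still reaches {G,J,M,P,Q,T} ∋ J.
{T}: W⊥J given {T} in G with W→· removed — back-door holds.
P(J|do(W)) = Σ_{T} P(J|W,T)·P(T).

P(J|do(W)): backdoor, adjust for {T}.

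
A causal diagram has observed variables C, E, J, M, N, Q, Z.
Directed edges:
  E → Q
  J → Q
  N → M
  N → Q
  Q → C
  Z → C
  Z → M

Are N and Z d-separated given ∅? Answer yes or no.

Bayes-Ball from N | ∅ reaches {C,M,Q}.
Z ∉ reach(N|∅) ⇒ N ⊥ Z | ∅.

Yes — N ⊥ Z | ∅.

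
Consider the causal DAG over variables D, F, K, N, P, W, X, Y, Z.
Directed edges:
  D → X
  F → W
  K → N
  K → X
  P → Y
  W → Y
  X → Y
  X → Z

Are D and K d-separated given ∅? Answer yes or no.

Yes — D ⊥ K | ∅.

Bayes-Ball from D | ∅ reaches {X,Y,Z}.
K ∉ reach(D|∅) ⇒ D ⊥ K | ∅.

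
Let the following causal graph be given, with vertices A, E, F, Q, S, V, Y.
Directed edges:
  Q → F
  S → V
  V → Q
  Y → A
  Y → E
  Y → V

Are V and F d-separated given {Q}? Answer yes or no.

Yes — V ⊥ F | {Q}.

Bayes-Ball from V | {Q} reaches {A,E,S,Y}.
F ∉ reach(V|{Q}) ⇒ V ⊥ F | {Q}.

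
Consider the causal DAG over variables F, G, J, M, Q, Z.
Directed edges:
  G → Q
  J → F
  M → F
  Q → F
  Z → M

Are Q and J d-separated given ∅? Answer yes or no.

Yes — Q ⊥ J | ∅.

Bayes-Ball from Q | ∅ reaches {F,G}.
J ∉ reach(Q|∅) ⇒ Q ⊥ J | ∅.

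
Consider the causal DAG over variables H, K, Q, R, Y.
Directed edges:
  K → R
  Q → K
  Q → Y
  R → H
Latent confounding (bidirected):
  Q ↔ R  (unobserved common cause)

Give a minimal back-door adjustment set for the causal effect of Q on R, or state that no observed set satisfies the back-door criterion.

desc(Q)\{Q}={H,K,R,Y}; candidates ⊆ {—}.
Q↔R: latent back-door arc(s) into Q.
size 0: {}; under {} Q still reaches {H,R} ∋ R.
Q↔R cannot be blocked by any observed set — no back-door set.

Q→R: no observed back-door set.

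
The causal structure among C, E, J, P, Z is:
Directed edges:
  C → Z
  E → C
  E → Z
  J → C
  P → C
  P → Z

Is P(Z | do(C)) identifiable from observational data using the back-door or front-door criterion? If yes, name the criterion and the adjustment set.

P(Z|do(C)): backdoor, adjust for {E, P}.

desc(C)\{C}={Z}; candidates ⊆ {E,J,P}.
size 0: {}; under {} C still reaches {E,J,P,Z} ∋ Z.
size 1: {E}, {J}, {P}; under {E} C still reaches {J,P,Z} ∋ Z.
{E,P}: C⊥Z given {E,P} in G with C→· removed — back-door holds.
P(Z|do(C)) = Σ_{E,P} P(Z|C,E,P)·P(E,P).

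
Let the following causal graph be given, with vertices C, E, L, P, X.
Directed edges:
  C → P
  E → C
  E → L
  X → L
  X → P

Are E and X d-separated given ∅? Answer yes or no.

Yes — E ⊥ X | ∅.

Bayes-Ball from E | ∅ reaches {C,L,P}.
X ∉ reach(E|∅) ⇒ E ⊥ X | ∅.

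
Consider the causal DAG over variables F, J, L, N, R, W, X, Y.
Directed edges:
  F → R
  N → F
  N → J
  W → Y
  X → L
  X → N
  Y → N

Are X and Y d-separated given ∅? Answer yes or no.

Bayes-Ball from X | ∅ reaches {F,J,L,N,R}.
Y ∉ reach(X|∅) ⇒ X ⊥ Y | ∅.

Yes — X ⊥ Y | ∅.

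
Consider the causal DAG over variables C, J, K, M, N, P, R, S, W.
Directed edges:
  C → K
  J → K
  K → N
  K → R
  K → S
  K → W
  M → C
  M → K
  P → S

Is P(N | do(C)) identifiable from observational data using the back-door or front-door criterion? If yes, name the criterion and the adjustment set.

desc(C)\{C}={K,N,R,S,W}; candidates ⊆ {J,M,P}.
size 0: {}; under {} C still reaches {K,M,N,R,S,W} ∋ N.
{M}: C⊥N given {M} in G with C→· removed — back-door holds.
P(N|do(C)) = Σ_{M} P(N|C,M)·P(M).

P(N|do(C)): backdoor, adjust for {M}.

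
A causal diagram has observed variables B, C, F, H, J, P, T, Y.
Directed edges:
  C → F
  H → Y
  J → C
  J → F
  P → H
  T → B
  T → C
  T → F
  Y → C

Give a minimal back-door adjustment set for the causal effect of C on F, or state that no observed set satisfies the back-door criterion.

C→F: minimal back-door set {J, T}.

desc(C)\{C}={F}; candidates ⊆ {B,H,J,P,T,Y}.
size 0: {}; under {} C still reaches {B,F,H,J,P,T,Y} ∋ F.
size 1: {B}, {H}, {J} …(+3); under {B} C still reaches {F,H,J,P,T,Y} ∋ F.
{J,T}: C⊥F given {J,T} in G with C→· removed — back-door holds.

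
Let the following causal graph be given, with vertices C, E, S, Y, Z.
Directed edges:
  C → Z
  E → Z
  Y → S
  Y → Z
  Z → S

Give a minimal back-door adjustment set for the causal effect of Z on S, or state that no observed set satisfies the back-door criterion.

Z→S: minimal back-door set {Y}.

desc(Z)\{Z}={S}; candidates ⊆ {C,E,Y}.
size 0: {}; under {} Z still reaches {C,E,S,Y} ∋ S.
{Y}: Z⊥S given {Y} in G with Z→· removed — back-door holds.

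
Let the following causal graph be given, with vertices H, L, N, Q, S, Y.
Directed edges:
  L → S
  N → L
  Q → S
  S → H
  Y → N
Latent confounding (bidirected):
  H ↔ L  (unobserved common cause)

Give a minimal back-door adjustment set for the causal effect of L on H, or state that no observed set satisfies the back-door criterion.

L→H: no observed back-door set.

desc(L)\{L}={H,S}; candidates ⊆ {N,Q,Y}.
L↔H: latent back-door arc(s) into L.
size 0: {}; under {} L still reaches {H,N,Y} ∋ H.
size 1: {N}, {Q}, {Y}; under {N} L still reaches {H} ∋ H.
size 2: {N,Q}, {N,Y}, {Q,Y}; under {N,Q} L still reaches {H} ∋ H.
L↔H cannot be blocked by any observed set — no back-door set.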